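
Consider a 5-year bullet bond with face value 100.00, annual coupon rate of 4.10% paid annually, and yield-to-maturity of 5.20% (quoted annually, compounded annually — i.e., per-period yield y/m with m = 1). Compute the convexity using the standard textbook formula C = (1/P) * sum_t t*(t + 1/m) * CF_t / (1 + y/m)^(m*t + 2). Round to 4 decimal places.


Coupon per period c = face * coupon_rate / m = 4.100000
Periods per year m = 1; per-period yield y/m = 0.052000
Number of cashflows N = 5
Cashflows (t years, CF_t, discount factor 1/(1+y/m)^(m*t), PV):
  t = 1.0000: CF_t = 4.100000, DF = 0.950570, PV = 3.897338
  t = 2.0000: CF_t = 4.100000, DF = 0.903584, PV = 3.704694
  t = 3.0000: CF_t = 4.100000, DF = 0.858920, PV = 3.521573
  t = 4.0000: CF_t = 4.100000, DF = 0.816464, PV = 3.347502
  t = 5.0000: CF_t = 104.100000, DF = 0.776106, PV = 80.792683
Price P = sum_t PV_t = 95.263791
Convexity numerator sum_t t*(t + 1/m) * CF_t / (1+y/m)^(m*t + 2):
  t = 1.0000: term = 7.043145
  t = 2.0000: term = 20.085014
  t = 3.0000: term = 38.184438
  t = 4.0000: term = 60.494991
  t = 5.0000: term = 2190.089210
Convexity = (1/P) * sum = 2315.896798 / 95.263791 = 24.310357

Answer: Convexity = 24.3104


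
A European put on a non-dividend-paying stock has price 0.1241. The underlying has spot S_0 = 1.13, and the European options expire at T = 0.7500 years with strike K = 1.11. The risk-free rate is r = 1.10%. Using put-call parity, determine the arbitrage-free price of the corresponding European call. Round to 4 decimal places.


Put-call parity: C - P = S_0 * exp(-qT) - K * exp(-rT).
S_0 * exp(-qT) = 1.1300 * 1.00000000 = 1.13000000
K * exp(-rT) = 1.1100 * 0.99178394 = 1.10088017
C = P + S*exp(-qT) - K*exp(-rT)
C = 0.1241 + 1.13000000 - 1.10088017 = 0.1532

Answer: Call price = 0.1532


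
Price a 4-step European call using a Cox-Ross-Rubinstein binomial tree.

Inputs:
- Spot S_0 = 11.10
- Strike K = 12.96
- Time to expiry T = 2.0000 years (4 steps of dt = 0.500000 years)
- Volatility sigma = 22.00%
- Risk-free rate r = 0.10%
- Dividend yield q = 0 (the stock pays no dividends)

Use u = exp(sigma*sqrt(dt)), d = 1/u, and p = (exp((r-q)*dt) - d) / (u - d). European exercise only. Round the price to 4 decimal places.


dt = T/N = 0.500000
u = exp(sigma*sqrt(dt)) = 1.168316; d = 1/u = 0.855933
p = (exp((r-q)*dt) - d) / (u - d) = 0.462788
Discount per step: exp(-r*dt) = 0.999500
Stock lattice S(k, i) with i counting down-moves:
  k=0: S(0,0) = 11.1000
  k=1: S(1,0) = 12.9683; S(1,1) = 9.5009
  k=2: S(2,0) = 15.1511; S(2,1) = 11.1000; S(2,2) = 8.1321
  k=3: S(3,0) = 17.7013; S(3,1) = 12.9683; S(3,2) = 9.5009; S(3,3) = 6.9605
  k=4: S(4,0) = 20.6807; S(4,1) = 15.1511; S(4,2) = 11.1000; S(4,3) = 8.1321; S(4,4) = 5.9577
Terminal payoffs V(N, i) = max(S_T - K, 0):
  V(4,0) = 7.720662; V(4,1) = 2.191084; V(4,2) = 0.000000; V(4,3) = 0.000000; V(4,4) = 0.000000
Backward induction: V(k, i) = exp(-r*dt) * [p * V(k+1, i) + (1-p) * V(k+1, i+1)].
  V(3,0) = exp(-r*dt) * [p*7.720662 + (1-p)*2.191084] = 4.747734
  V(3,1) = exp(-r*dt) * [p*2.191084 + (1-p)*0.000000] = 1.013501
  V(3,2) = exp(-r*dt) * [p*0.000000 + (1-p)*0.000000] = 0.000000
  V(3,3) = exp(-r*dt) * [p*0.000000 + (1-p)*0.000000] = 0.000000
  V(2,0) = exp(-r*dt) * [p*4.747734 + (1-p)*1.013501] = 2.740290
  V(2,1) = exp(-r*dt) * [p*1.013501 + (1-p)*0.000000] = 0.468802
  V(2,2) = exp(-r*dt) * [p*0.000000 + (1-p)*0.000000] = 0.000000
  V(1,0) = exp(-r*dt) * [p*2.740290 + (1-p)*0.468802] = 1.519261
  V(1,1) = exp(-r*dt) * [p*0.468802 + (1-p)*0.000000] = 0.216848
  V(0,0) = exp(-r*dt) * [p*1.519261 + (1-p)*0.216848] = 0.819180

Answer: Price = V(0,0) = 0.8192


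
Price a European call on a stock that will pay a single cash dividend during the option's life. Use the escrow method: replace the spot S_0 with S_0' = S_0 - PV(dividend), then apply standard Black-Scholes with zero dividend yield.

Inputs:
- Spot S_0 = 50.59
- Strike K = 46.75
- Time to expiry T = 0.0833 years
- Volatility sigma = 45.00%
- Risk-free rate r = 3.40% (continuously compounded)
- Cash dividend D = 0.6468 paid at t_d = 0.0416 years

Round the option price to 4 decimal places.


PV(D) = D * exp(-r * t_d) = 0.6468 * 0.99858660 = 0.64588581
S_0' = S_0 - PV(D) = 50.5900 - 0.64588581 = 49.94411419
d1 = (ln(S_0'/K) + (r + sigma^2/2)*T) / (sigma*sqrt(T)) = 0.59561155
d2 = d1 - sigma*sqrt(T) = 0.46573372
exp(-rT) = 0.99717181
N(d1) = 0.72428262; N(d2) = 0.67929694
C = S_0' * N(d1) - K * exp(-rT) * N(d2) = 49.94411419 * 0.72428262 - 46.7500 * 0.99717181 * 0.67929694 = 4.5063

Answer: Price = 4.5063


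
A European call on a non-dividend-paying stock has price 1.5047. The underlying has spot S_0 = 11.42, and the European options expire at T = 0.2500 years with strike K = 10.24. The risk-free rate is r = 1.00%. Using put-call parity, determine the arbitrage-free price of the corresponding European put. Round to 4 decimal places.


Answer: Put price = 0.2991

Derivation:
Put-call parity: C - P = S_0 * exp(-qT) - K * exp(-rT).
S_0 * exp(-qT) = 11.4200 * 1.00000000 = 11.42000000
K * exp(-rT) = 10.2400 * 0.99750312 = 10.21443197
P = C - S*exp(-qT) + K*exp(-rT)
P = 1.5047 - 11.42000000 + 10.21443197 = 0.2991


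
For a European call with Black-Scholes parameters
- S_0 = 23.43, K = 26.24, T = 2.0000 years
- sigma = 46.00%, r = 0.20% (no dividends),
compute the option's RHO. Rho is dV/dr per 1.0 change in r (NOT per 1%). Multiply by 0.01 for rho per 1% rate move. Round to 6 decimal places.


d1 = 0.1573040328; d2 = -0.4932342059
phi(d1) = 0.3940368632; exp(-qT) = 1.0000000000; exp(-rT) = 0.9960079893
N(d2) = 0.3109235556
Rho = K*T*exp(-rT)*N(d2) = 26.2400 * 2.0000 * 0.9960079893 * 0.3109235556 = 16.252129

Answer: Rho = 16.252129


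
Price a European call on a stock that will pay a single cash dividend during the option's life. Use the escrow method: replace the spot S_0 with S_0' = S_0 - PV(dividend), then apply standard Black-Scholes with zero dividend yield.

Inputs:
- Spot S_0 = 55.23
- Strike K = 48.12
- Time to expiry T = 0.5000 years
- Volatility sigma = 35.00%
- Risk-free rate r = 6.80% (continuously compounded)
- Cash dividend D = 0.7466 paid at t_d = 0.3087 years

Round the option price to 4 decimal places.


Answer: Price = 9.9463

Derivation:
PV(D) = D * exp(-r * t_d) = 0.7466 * 0.97922719 = 0.73109102
S_0' = S_0 - PV(D) = 55.2300 - 0.73109102 = 54.49890898
d1 = (ln(S_0'/K) + (r + sigma^2/2)*T) / (sigma*sqrt(T)) = 0.76411087
d2 = d1 - sigma*sqrt(T) = 0.51662349
exp(-rT) = 0.96657150
N(d1) = 0.77759941; N(d2) = 0.69729049
C = S_0' * N(d1) - K * exp(-rT) * N(d2) = 54.49890898 * 0.77759941 - 48.1200 * 0.96657150 * 0.69729049 = 9.9463


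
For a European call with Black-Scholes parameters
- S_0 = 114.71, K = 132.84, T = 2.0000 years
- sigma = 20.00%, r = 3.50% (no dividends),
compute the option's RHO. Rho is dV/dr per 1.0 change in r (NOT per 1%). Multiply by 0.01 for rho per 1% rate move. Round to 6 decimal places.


Answer: Rho = 84.199864

Derivation:
d1 = -0.1298891242; d2 = -0.4127318367
phi(d1) = 0.3955911204; exp(-qT) = 1.0000000000; exp(-rT) = 0.9323938199
N(d2) = 0.3399015483
Rho = K*T*exp(-rT)*N(d2) = 132.8400 * 2.0000 * 0.9323938199 * 0.3399015483 = 84.199864


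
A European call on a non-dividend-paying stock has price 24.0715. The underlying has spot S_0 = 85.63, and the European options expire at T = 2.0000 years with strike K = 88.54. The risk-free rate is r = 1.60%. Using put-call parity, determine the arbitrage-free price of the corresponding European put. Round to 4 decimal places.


Put-call parity: C - P = S_0 * exp(-qT) - K * exp(-rT).
S_0 * exp(-qT) = 85.6300 * 1.00000000 = 85.63000000
K * exp(-rT) = 88.5400 * 0.96850658 = 85.75157278
P = C - S*exp(-qT) + K*exp(-rT)
P = 24.0715 - 85.63000000 + 85.75157278 = 24.1931

Answer: Put price = 24.1931


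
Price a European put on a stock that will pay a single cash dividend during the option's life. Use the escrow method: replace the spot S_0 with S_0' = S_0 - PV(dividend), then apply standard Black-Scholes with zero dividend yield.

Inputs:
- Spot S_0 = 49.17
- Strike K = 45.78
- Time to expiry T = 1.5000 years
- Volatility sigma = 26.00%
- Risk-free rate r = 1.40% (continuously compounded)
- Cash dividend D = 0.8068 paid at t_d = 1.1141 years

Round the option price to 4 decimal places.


Answer: Price = 4.2880

Derivation:
PV(D) = D * exp(-r * t_d) = 0.8068 * 0.98452361 = 0.79431365
S_0' = S_0 - PV(D) = 49.1700 - 0.79431365 = 48.37568635
d1 = (ln(S_0'/K) + (r + sigma^2/2)*T) / (sigma*sqrt(T)) = 0.39835620
d2 = d1 - sigma*sqrt(T) = 0.07992253
exp(-rT) = 0.97921896
N(-d1) = 0.34518382; N(-d2) = 0.46814943
P = K * exp(-rT) * N(-d2) - S_0' * N(-d1) = 45.7800 * 0.97921896 * 0.46814943 - 48.37568635 * 0.34518382 = 4.2880


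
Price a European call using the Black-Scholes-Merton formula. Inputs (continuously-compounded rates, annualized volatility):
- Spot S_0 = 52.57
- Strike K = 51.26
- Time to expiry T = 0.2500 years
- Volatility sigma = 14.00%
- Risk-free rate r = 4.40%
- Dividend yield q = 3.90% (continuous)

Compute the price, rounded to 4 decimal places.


Answer: Price = 2.2163

Derivation:
d1 = (ln(S/K) + (r - q + 0.5*sigma^2) * T) / (sigma * sqrt(T)) = 0.41335563
d2 = d1 - sigma * sqrt(T) = 0.34335563
exp(-rT) = 0.98906028; exp(-qT) = 0.99029738
C = S_0 * exp(-qT) * N(d1) - K * exp(-rT) * N(d2)
N(d1) = 0.66032696; N(d2) = 0.63433453
C = 52.5700 * 0.99029738 * 0.66032696 - 51.2600 * 0.98906028 * 0.63433453 = 2.2163


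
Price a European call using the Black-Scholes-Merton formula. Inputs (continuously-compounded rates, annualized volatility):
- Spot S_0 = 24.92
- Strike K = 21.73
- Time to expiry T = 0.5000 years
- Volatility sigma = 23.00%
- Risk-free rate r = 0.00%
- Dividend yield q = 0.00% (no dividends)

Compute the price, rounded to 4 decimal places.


d1 = (ln(S/K) + (r - q + 0.5*sigma^2) * T) / (sigma * sqrt(T)) = 0.92355462
d2 = d1 - sigma * sqrt(T) = 0.76092006
exp(-rT) = 1.00000000; exp(-qT) = 1.00000000
C = S_0 * exp(-qT) * N(d1) - K * exp(-rT) * N(d2)
N(d1) = 0.82214088; N(d2) = 0.77664759
C = 24.9200 * 1.00000000 * 0.82214088 - 21.7300 * 1.00000000 * 0.77664759 = 3.6112

Answer: Price = 3.6112


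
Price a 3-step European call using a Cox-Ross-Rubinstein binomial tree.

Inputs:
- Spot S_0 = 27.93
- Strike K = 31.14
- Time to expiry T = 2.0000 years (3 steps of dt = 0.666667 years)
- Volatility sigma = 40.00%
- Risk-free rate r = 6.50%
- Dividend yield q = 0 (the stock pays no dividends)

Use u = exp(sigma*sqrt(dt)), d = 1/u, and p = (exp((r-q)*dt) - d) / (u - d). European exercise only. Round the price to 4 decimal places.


Answer: Price = V(0,0) = 6.7739

Derivation:
dt = T/N = 0.666667
u = exp(sigma*sqrt(dt)) = 1.386245; d = 1/u = 0.721373
p = (exp((r-q)*dt) - d) / (u - d) = 0.485677
Discount per step: exp(-r*dt) = 0.957592
Stock lattice S(k, i) with i counting down-moves:
  k=0: S(0,0) = 27.9300
  k=1: S(1,0) = 38.7178; S(1,1) = 20.1480
  k=2: S(2,0) = 53.6724; S(2,1) = 27.9300; S(2,2) = 14.5342
  k=3: S(3,0) = 74.4031; S(3,1) = 38.7178; S(3,2) = 20.1480; S(3,3) = 10.4846
Terminal payoffs V(N, i) = max(S_T - K, 0):
  V(3,0) = 43.263075; V(3,1) = 7.577822; V(3,2) = 0.000000; V(3,3) = 0.000000
Backward induction: V(k, i) = exp(-r*dt) * [p * V(k+1, i) + (1-p) * V(k+1, i+1)].
  V(2,0) = exp(-r*dt) * [p*43.263075 + (1-p)*7.577822] = 23.852967
  V(2,1) = exp(-r*dt) * [p*7.577822 + (1-p)*0.000000] = 3.524295
  V(2,2) = exp(-r*dt) * [p*0.000000 + (1-p)*0.000000] = 0.000000
  V(1,0) = exp(-r*dt) * [p*23.852967 + (1-p)*3.524295] = 12.829300
  V(1,1) = exp(-r*dt) * [p*3.524295 + (1-p)*0.000000] = 1.639080
  V(0,0) = exp(-r*dt) * [p*12.829300 + (1-p)*1.639080] = 6.773919


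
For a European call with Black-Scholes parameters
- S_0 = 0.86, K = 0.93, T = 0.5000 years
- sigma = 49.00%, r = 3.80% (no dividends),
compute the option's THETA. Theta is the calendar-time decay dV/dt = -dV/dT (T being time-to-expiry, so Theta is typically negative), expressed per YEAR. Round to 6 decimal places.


Answer: Theta = -0.131542

Derivation:
d1 = 0.0022304258; d2 = -0.3442518970
phi(d1) = 0.3989412881; exp(-qT) = 1.0000000000; exp(-rT) = 0.9811793622
Theta = -S*exp(-qT)*phi(d1)*sigma/(2*sqrt(T)) - r*K*exp(-rT)*N(d2) + q*S*exp(-qT)*N(d1)
N(d1) = 0.5008898104; N(d2) = 0.3653284282; sqrt(T) = 0.7071067812
Term 1 = -0.8600 * 1.0000000000 * 0.3989412881 * 0.4900 / (2 * 0.7071067812) = -0.1188744496
Term 2 = -0.0380 * 0.9300 * 0.9811793622 * 0.3653284282 = -0.0126677189
Term 3 = 0 (no dividend yield, q = 0)
Theta = -0.1188744496 + (-0.0126677189) + (0.0000000000) = -0.131542


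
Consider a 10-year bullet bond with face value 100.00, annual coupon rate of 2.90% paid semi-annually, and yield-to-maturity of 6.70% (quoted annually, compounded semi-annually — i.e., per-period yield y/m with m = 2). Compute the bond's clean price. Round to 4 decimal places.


Answer: Price = 72.6262

Derivation:
Coupon per period c = face * coupon_rate / m = 1.450000
Periods per year m = 2; per-period yield y/m = 0.033500
Number of cashflows N = 20
Cashflows (t years, CF_t, discount factor 1/(1+y/m)^(m*t), PV):
  t = 0.5000: CF_t = 1.450000, DF = 0.967586, PV = 1.403000
  t = 1.0000: CF_t = 1.450000, DF = 0.936222, PV = 1.357523
  t = 1.5000: CF_t = 1.450000, DF = 0.905876, PV = 1.313520
  t = 2.0000: CF_t = 1.450000, DF = 0.876512, PV = 1.270943
  t = 2.5000: CF_t = 1.450000, DF = 0.848101, PV = 1.229747
  t = 3.0000: CF_t = 1.450000, DF = 0.820611, PV = 1.189885
  t = 3.5000: CF_t = 1.450000, DF = 0.794011, PV = 1.151316
  t = 4.0000: CF_t = 1.450000, DF = 0.768274, PV = 1.113997
  t = 4.5000: CF_t = 1.450000, DF = 0.743371, PV = 1.077888
  t = 5.0000: CF_t = 1.450000, DF = 0.719275, PV = 1.042949
  t = 5.5000: CF_t = 1.450000, DF = 0.695961, PV = 1.009143
  t = 6.0000: CF_t = 1.450000, DF = 0.673402, PV = 0.976433
  t = 6.5000: CF_t = 1.450000, DF = 0.651574, PV = 0.944782
  t = 7.0000: CF_t = 1.450000, DF = 0.630454, PV = 0.914158
  t = 7.5000: CF_t = 1.450000, DF = 0.610018, PV = 0.884526
  t = 8.0000: CF_t = 1.450000, DF = 0.590245, PV = 0.855855
  t = 8.5000: CF_t = 1.450000, DF = 0.571113, PV = 0.828113
  t = 9.0000: CF_t = 1.450000, DF = 0.552601, PV = 0.801271
  t = 9.5000: CF_t = 1.450000, DF = 0.534689, PV = 0.775298
  t = 10.0000: CF_t = 101.450000, DF = 0.517357, PV = 52.485874
Price P = sum_t PV_t = 72.626221


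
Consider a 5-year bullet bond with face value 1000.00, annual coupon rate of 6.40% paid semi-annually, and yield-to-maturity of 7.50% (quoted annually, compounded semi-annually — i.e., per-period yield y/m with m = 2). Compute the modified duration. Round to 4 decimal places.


Coupon per period c = face * coupon_rate / m = 32.000000
Periods per year m = 2; per-period yield y/m = 0.037500
Number of cashflows N = 10
Cashflows (t years, CF_t, discount factor 1/(1+y/m)^(m*t), PV):
  t = 0.5000: CF_t = 32.000000, DF = 0.963855, PV = 30.843373
  t = 1.0000: CF_t = 32.000000, DF = 0.929017, PV = 29.728553
  t = 1.5000: CF_t = 32.000000, DF = 0.895438, PV = 28.654027
  t = 2.0000: CF_t = 32.000000, DF = 0.863073, PV = 27.618339
  t = 2.5000: CF_t = 32.000000, DF = 0.831878, PV = 26.620086
  t = 3.0000: CF_t = 32.000000, DF = 0.801810, PV = 25.657914
  t = 3.5000: CF_t = 32.000000, DF = 0.772829, PV = 24.730520
  t = 4.0000: CF_t = 32.000000, DF = 0.744895, PV = 23.836645
  t = 4.5000: CF_t = 32.000000, DF = 0.717971, PV = 22.975080
  t = 5.0000: CF_t = 1032.000000, DF = 0.692020, PV = 714.165133
Price P = sum_t PV_t = 954.829670
First compute Macaulay numerator sum_t t * PV_t:
  t * PV_t at t = 0.5000: 15.421687
  t * PV_t at t = 1.0000: 29.728553
  t * PV_t at t = 1.5000: 42.981040
  t * PV_t at t = 2.0000: 55.236678
  t * PV_t at t = 2.5000: 66.550215
  t * PV_t at t = 3.0000: 76.973742
  t * PV_t at t = 3.5000: 86.556818
  t * PV_t at t = 4.0000: 95.346581
  t * PV_t at t = 4.5000: 103.387859
  t * PV_t at t = 5.0000: 3570.825667
Macaulay duration D = 4143.008841 / 954.829670 = 4.339003
Modified duration = D / (1 + y/m) = 4.339003 / (1 + 0.037500) = 4.182172

Answer: Modified duration = 4.1822


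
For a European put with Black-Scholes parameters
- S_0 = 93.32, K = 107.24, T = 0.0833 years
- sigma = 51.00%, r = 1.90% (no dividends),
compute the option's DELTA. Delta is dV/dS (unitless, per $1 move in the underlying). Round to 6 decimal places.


d1 = -0.8602134062; d2 = -1.0074082770
phi(d1) = 0.2755676615; exp(-qT) = 1.0000000000; exp(-rT) = 0.9984185518
N(-d1) = 0.8051642920
Delta = -exp(-qT) * N(-d1) = -1.0000000000 * 0.8051642920 = -0.805164

Answer: Delta = -0.805164


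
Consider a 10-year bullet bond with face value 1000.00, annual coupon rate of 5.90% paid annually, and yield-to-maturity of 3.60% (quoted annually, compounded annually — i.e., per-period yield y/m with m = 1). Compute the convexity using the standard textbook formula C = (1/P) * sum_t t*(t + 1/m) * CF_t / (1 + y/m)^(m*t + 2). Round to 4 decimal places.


Answer: Convexity = 75.9438

Derivation:
Coupon per period c = face * coupon_rate / m = 59.000000
Periods per year m = 1; per-period yield y/m = 0.036000
Number of cashflows N = 10
Cashflows (t years, CF_t, discount factor 1/(1+y/m)^(m*t), PV):
  t = 1.0000: CF_t = 59.000000, DF = 0.965251, PV = 56.949807
  t = 2.0000: CF_t = 59.000000, DF = 0.931709, PV = 54.970856
  t = 3.0000: CF_t = 59.000000, DF = 0.899333, PV = 53.060672
  t = 4.0000: CF_t = 59.000000, DF = 0.868082, PV = 51.216865
  t = 5.0000: CF_t = 59.000000, DF = 0.837917, PV = 49.437128
  t = 6.0000: CF_t = 59.000000, DF = 0.808801, PV = 47.719236
  t = 7.0000: CF_t = 59.000000, DF = 0.780696, PV = 46.061038
  t = 8.0000: CF_t = 59.000000, DF = 0.753567, PV = 44.460462
  t = 9.0000: CF_t = 59.000000, DF = 0.727381, PV = 42.915504
  t = 10.0000: CF_t = 1059.000000, DF = 0.702106, PV = 743.529846
Price P = sum_t PV_t = 1190.321413
Convexity numerator sum_t t*(t + 1/m) * CF_t / (1+y/m)^(m*t + 2):
  t = 1.0000: term = 106.121344
  t = 2.0000: term = 307.301189
  t = 3.0000: term = 593.245538
  t = 4.0000: term = 954.384714
  t = 5.0000: term = 1381.831150
  t = 6.0000: term = 1867.339392
  t = 7.0000: term = 2403.268200
  t = 8.0000: term = 2982.544650
  t = 9.0000: term = 3598.630128
  t = 10.0000: term = 76202.914224
Convexity = (1/P) * sum = 90397.580528 / 1190.321413 = 75.943841


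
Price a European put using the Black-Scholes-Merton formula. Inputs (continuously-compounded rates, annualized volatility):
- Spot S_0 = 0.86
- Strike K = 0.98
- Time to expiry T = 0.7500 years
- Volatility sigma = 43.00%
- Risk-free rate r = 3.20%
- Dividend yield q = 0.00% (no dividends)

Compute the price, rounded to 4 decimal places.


Answer: Price = 0.1879

Derivation:
d1 = (ln(S/K) + (r - q + 0.5*sigma^2) * T) / (sigma * sqrt(T)) = -0.10011705
d2 = d1 - sigma * sqrt(T) = -0.47250798
exp(-rT) = 0.97628571; exp(-qT) = 1.00000000
P = K * exp(-rT) * N(-d2) - S_0 * exp(-qT) * N(-d1)
N(-d1) = 0.53987430; N(-d2) = 0.68171788
P = 0.9800 * 0.97628571 * 0.68171788 - 0.8600 * 1.00000000 * 0.53987430 = 0.1879


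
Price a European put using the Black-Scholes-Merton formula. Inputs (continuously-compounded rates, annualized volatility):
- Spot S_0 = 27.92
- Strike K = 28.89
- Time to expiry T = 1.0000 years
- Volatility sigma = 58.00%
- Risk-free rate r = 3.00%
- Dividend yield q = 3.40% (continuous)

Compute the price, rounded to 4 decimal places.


Answer: Price = 6.8156

Derivation:
d1 = (ln(S/K) + (r - q + 0.5*sigma^2) * T) / (sigma * sqrt(T)) = 0.22422028
d2 = d1 - sigma * sqrt(T) = -0.35577972
exp(-rT) = 0.97044553; exp(-qT) = 0.96657150
P = K * exp(-rT) * N(-d2) - S_0 * exp(-qT) * N(-d1)
N(-d1) = 0.41129295; N(-d2) = 0.63899723
P = 28.8900 * 0.97044553 * 0.63899723 - 27.9200 * 0.96657150 * 0.41129295 = 6.8156


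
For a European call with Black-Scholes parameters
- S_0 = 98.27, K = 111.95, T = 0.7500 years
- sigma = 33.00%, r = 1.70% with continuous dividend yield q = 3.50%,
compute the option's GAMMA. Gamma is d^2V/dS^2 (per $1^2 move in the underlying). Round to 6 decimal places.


Answer: Gamma = 0.012967

Derivation:
d1 = -0.3603927126; d2 = -0.6461810959
phi(d1) = 0.3738577181; exp(-qT) = 0.9740915363; exp(-rT) = 0.9873309369
Gamma = exp(-qT) * phi(d1) / (S * sigma * sqrt(T)) = 0.9740915363 * 0.3738577181 / (98.2700 * 0.3300 * 0.8660254038) = 0.012967


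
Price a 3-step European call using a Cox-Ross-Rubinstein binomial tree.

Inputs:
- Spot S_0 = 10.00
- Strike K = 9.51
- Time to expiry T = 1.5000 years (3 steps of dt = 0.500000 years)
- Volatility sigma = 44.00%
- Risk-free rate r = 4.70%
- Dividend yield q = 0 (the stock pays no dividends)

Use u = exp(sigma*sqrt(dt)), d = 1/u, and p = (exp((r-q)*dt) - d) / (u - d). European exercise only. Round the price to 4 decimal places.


Answer: Price = V(0,0) = 2.7723

Derivation:
dt = T/N = 0.500000
u = exp(sigma*sqrt(dt)) = 1.364963; d = 1/u = 0.732621
p = (exp((r-q)*dt) - d) / (u - d) = 0.460443
Discount per step: exp(-r*dt) = 0.976774
Stock lattice S(k, i) with i counting down-moves:
  k=0: S(0,0) = 10.0000
  k=1: S(1,0) = 13.6496; S(1,1) = 7.3262
  k=2: S(2,0) = 18.6312; S(2,1) = 10.0000; S(2,2) = 5.3673
  k=3: S(3,0) = 25.4309; S(3,1) = 13.6496; S(3,2) = 7.3262; S(3,3) = 3.9322
Terminal payoffs V(N, i) = max(S_T - K, 0):
  V(3,0) = 15.920927; V(3,1) = 4.139625; V(3,2) = 0.000000; V(3,3) = 0.000000
Backward induction: V(k, i) = exp(-r*dt) * [p * V(k+1, i) + (1-p) * V(k+1, i+1)].
  V(2,0) = exp(-r*dt) * [p*15.920927 + (1-p)*4.139625] = 9.342107
  V(2,1) = exp(-r*dt) * [p*4.139625 + (1-p)*0.000000] = 1.861792
  V(2,2) = exp(-r*dt) * [p*0.000000 + (1-p)*0.000000] = 0.000000
  V(1,0) = exp(-r*dt) * [p*9.342107 + (1-p)*1.861792] = 5.182814
  V(1,1) = exp(-r*dt) * [p*1.861792 + (1-p)*0.000000] = 0.837339
  V(0,0) = exp(-r*dt) * [p*5.182814 + (1-p)*0.837339] = 2.772264


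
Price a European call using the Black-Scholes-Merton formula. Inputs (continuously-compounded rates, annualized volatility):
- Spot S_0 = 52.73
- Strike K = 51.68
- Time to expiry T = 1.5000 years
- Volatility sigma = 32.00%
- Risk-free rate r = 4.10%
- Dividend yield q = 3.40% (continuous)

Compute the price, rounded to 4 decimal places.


d1 = (ln(S/K) + (r - q + 0.5*sigma^2) * T) / (sigma * sqrt(T)) = 0.27407161
d2 = d1 - sigma * sqrt(T) = -0.11784675
exp(-rT) = 0.94035295; exp(-qT) = 0.95027867
C = S_0 * exp(-qT) * N(d1) - K * exp(-rT) * N(d2)
N(d1) = 0.60798520; N(d2) = 0.45309454
C = 52.7300 * 0.95027867 * 0.60798520 - 51.6800 * 0.94035295 * 0.45309454 = 8.4458

Answer: Price = 8.4458


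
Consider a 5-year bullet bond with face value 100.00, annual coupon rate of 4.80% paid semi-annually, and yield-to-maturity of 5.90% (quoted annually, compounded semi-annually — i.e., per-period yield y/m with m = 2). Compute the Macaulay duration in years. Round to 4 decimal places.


Coupon per period c = face * coupon_rate / m = 2.400000
Periods per year m = 2; per-period yield y/m = 0.029500
Number of cashflows N = 10
Cashflows (t years, CF_t, discount factor 1/(1+y/m)^(m*t), PV):
  t = 0.5000: CF_t = 2.400000, DF = 0.971345, PV = 2.331229
  t = 1.0000: CF_t = 2.400000, DF = 0.943512, PV = 2.264428
  t = 1.5000: CF_t = 2.400000, DF = 0.916476, PV = 2.199542
  t = 2.0000: CF_t = 2.400000, DF = 0.890214, PV = 2.136514
  t = 2.5000: CF_t = 2.400000, DF = 0.864706, PV = 2.075293
  t = 3.0000: CF_t = 2.400000, DF = 0.839928, PV = 2.015826
  t = 3.5000: CF_t = 2.400000, DF = 0.815860, PV = 1.958064
  t = 4.0000: CF_t = 2.400000, DF = 0.792482, PV = 1.901956
  t = 4.5000: CF_t = 2.400000, DF = 0.769773, PV = 1.847456
  t = 5.0000: CF_t = 102.400000, DF = 0.747716, PV = 76.566086
Price P = sum_t PV_t = 95.296394
Macaulay numerator sum_t t * PV_t:
  t * PV_t at t = 0.5000: 1.165614
  t * PV_t at t = 1.0000: 2.264428
  t * PV_t at t = 1.5000: 3.299312
  t * PV_t at t = 2.0000: 4.273029
  t * PV_t at t = 2.5000: 5.188233
  t * PV_t at t = 3.0000: 6.047479
  t * PV_t at t = 3.5000: 6.853222
  t * PV_t at t = 4.0000: 7.607823
  t * PV_t at t = 4.5000: 8.313552
  t * PV_t at t = 5.0000: 382.830430
Macaulay duration D = (sum_t t * PV_t) / P = 427.843124 / 95.296394 = 4.489605

Answer: Macaulay duration = 4.4896 years


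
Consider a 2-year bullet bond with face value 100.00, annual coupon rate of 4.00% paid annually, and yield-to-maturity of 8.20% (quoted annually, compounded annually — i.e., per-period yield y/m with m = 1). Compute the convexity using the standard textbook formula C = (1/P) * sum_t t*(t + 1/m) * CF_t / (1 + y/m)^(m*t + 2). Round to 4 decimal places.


Coupon per period c = face * coupon_rate / m = 4.000000
Periods per year m = 1; per-period yield y/m = 0.082000
Number of cashflows N = 2
Cashflows (t years, CF_t, discount factor 1/(1+y/m)^(m*t), PV):
  t = 1.0000: CF_t = 4.000000, DF = 0.924214, PV = 3.696858
  t = 2.0000: CF_t = 104.000000, DF = 0.854172, PV = 88.833918
Price P = sum_t PV_t = 92.530776
Convexity numerator sum_t t*(t + 1/m) * CF_t / (1+y/m)^(m*t + 2):
  t = 1.0000: term = 6.315507
  t = 2.0000: term = 455.276828
Convexity = (1/P) * sum = 461.592335 / 92.530776 = 4.988528

Answer: Convexity = 4.9885


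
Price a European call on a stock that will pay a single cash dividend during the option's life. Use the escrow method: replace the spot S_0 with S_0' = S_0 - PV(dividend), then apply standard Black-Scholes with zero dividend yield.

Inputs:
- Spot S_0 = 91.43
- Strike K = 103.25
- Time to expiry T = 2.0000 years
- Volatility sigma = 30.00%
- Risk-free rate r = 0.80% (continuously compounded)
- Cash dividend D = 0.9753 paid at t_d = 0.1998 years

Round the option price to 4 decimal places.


Answer: Price = 11.1483

Derivation:
PV(D) = D * exp(-r * t_d) = 0.9753 * 0.99840288 = 0.97374233
S_0' = S_0 - PV(D) = 91.4300 - 0.97374233 = 90.45625767
d1 = (ln(S_0'/K) + (r + sigma^2/2)*T) / (sigma*sqrt(T)) = -0.06195867
d2 = d1 - sigma*sqrt(T) = -0.48622274
exp(-rT) = 0.98412732
N(d1) = 0.47529787; N(d2) = 0.31340462
C = S_0' * N(d1) - K * exp(-rT) * N(d2) = 90.45625767 * 0.47529787 - 103.2500 * 0.98412732 * 0.31340462 = 11.1483


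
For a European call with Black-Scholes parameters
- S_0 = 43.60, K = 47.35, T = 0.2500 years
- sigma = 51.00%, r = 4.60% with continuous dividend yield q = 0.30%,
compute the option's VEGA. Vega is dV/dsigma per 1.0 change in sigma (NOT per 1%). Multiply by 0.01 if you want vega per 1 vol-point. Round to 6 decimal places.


d1 = -0.1539104678; d2 = -0.4089104678
phi(d1) = 0.3942449946; exp(-qT) = 0.9992502812; exp(-rT) = 0.9885658722
Vega = S * exp(-qT) * phi(d1) * sqrt(T) = 43.6000 * 0.9992502812 * 0.3942449946 * 0.5000000000 = 8.588097

Answer: Vega = 8.588097


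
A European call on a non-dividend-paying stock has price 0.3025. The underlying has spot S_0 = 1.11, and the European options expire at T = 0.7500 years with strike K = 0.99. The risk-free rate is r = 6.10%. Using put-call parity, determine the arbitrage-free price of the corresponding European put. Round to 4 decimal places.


Answer: Put price = 0.1382

Derivation:
Put-call parity: C - P = S_0 * exp(-qT) - K * exp(-rT).
S_0 * exp(-qT) = 1.1100 * 1.00000000 = 1.11000000
K * exp(-rT) = 0.9900 * 0.95528075 = 0.94572795
P = C - S*exp(-qT) + K*exp(-rT)
P = 0.3025 - 1.11000000 + 0.94572795 = 0.1382


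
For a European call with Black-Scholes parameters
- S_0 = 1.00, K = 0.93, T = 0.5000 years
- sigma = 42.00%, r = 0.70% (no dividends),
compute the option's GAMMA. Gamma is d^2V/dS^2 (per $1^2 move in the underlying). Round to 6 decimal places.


d1 = 0.4046357705; d2 = 0.1076509224
phi(d1) = 0.3675839369; exp(-qT) = 1.0000000000; exp(-rT) = 0.9965061179
Gamma = exp(-qT) * phi(d1) / (S * sigma * sqrt(T)) = 1.0000000000 * 0.3675839369 / (1.0000 * 0.4200 * 0.7071067812) = 1.237719

Answer: Gamma = 1.237719


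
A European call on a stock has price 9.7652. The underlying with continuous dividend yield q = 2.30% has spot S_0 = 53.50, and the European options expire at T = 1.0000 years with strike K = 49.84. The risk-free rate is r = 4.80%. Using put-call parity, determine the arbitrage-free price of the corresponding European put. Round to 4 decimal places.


Put-call parity: C - P = S_0 * exp(-qT) - K * exp(-rT).
S_0 * exp(-qT) = 53.5000 * 0.97726248 = 52.28354288
K * exp(-rT) = 49.8400 * 0.95313379 = 47.50418795
P = C - S*exp(-qT) + K*exp(-rT)
P = 9.7652 - 52.28354288 + 47.50418795 = 4.9858

Answer: Put price = 4.9858


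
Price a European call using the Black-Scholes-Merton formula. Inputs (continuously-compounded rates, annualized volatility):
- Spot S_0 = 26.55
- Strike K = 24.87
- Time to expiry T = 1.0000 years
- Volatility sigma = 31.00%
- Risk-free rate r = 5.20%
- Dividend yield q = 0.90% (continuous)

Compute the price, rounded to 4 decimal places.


Answer: Price = 4.6101

Derivation:
d1 = (ln(S/K) + (r - q + 0.5*sigma^2) * T) / (sigma * sqrt(T)) = 0.50457255
d2 = d1 - sigma * sqrt(T) = 0.19457255
exp(-rT) = 0.94932887; exp(-qT) = 0.99104038
C = S_0 * exp(-qT) * N(d1) - K * exp(-rT) * N(d2)
N(d1) = 0.69307045; N(d2) = 0.57713620
C = 26.5500 * 0.99104038 * 0.69307045 - 24.8700 * 0.94932887 * 0.57713620 = 4.6101


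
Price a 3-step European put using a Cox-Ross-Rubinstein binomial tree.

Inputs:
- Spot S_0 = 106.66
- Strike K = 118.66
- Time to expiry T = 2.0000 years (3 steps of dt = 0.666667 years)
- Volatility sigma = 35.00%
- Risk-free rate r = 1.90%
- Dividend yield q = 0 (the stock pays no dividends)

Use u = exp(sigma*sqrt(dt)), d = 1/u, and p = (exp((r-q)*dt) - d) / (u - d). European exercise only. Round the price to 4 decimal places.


dt = T/N = 0.666667
u = exp(sigma*sqrt(dt)) = 1.330791; d = 1/u = 0.751433
p = (exp((r-q)*dt) - d) / (u - d) = 0.451041
Discount per step: exp(-r*dt) = 0.987413
Stock lattice S(k, i) with i counting down-moves:
  k=0: S(0,0) = 106.6600
  k=1: S(1,0) = 141.9422; S(1,1) = 80.1478
  k=2: S(2,0) = 188.8955; S(2,1) = 106.6600; S(2,2) = 60.2257
  k=3: S(3,0) = 251.3805; S(3,1) = 141.9422; S(3,2) = 80.1478; S(3,3) = 45.2555
Terminal payoffs V(N, i) = max(K - S_T, 0):
  V(3,0) = 0.000000; V(3,1) = 0.000000; V(3,2) = 38.512202; V(3,3) = 73.404474
Backward induction: V(k, i) = exp(-r*dt) * [p * V(k+1, i) + (1-p) * V(k+1, i+1)].
  V(2,0) = exp(-r*dt) * [p*0.000000 + (1-p)*0.000000] = 0.000000
  V(2,1) = exp(-r*dt) * [p*0.000000 + (1-p)*38.512202] = 20.875510
  V(2,2) = exp(-r*dt) * [p*38.512202 + (1-p)*73.404474] = 56.940787
  V(1,0) = exp(-r*dt) * [p*0.000000 + (1-p)*20.875510] = 11.315555
  V(1,1) = exp(-r*dt) * [p*20.875510 + (1-p)*56.940787] = 40.161911
  V(0,0) = exp(-r*dt) * [p*11.315555 + (1-p)*40.161911] = 26.809274

Answer: Price = V(0,0) = 26.8093


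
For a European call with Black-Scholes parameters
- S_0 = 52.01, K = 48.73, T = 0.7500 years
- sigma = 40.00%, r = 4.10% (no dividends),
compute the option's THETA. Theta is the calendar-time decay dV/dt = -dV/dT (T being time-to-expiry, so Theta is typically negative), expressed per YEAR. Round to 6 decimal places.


d1 = 0.4500189898; d2 = 0.1036088283
phi(d1) = 0.3605238816; exp(-qT) = 1.0000000000; exp(-rT) = 0.9697179723
Theta = -S*exp(-qT)*phi(d1)*sigma/(2*sqrt(T)) - r*K*exp(-rT)*N(d2) + q*S*exp(-qT)*N(d1)
N(d1) = 0.6736516260; N(d2) = 0.5412601093; sqrt(T) = 0.8660254038
Term 1 = -52.0100 * 1.0000000000 * 0.3605238816 * 0.4000 / (2 * 0.8660254038) = -4.3303226441
Term 2 = -0.0410 * 48.7300 * 0.9697179723 * 0.5412601093 = -1.0486528312
Term 3 = 0 (no dividend yield, q = 0)
Theta = -4.3303226441 + (-1.0486528312) + (0.0000000000) = -5.378975

Answer: Theta = -5.378975


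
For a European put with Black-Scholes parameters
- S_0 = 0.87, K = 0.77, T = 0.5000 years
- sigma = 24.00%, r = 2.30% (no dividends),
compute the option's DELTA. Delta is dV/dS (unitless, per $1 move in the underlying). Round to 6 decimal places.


Answer: Delta = -0.191573

Derivation:
d1 = 0.8721142545; d2 = 0.7024086270
phi(d1) = 0.2727416771; exp(-qT) = 1.0000000000; exp(-rT) = 0.9885658722
N(-d1) = 0.1915730253
Delta = -exp(-qT) * N(-d1) = -1.0000000000 * 0.1915730253 = -0.191573


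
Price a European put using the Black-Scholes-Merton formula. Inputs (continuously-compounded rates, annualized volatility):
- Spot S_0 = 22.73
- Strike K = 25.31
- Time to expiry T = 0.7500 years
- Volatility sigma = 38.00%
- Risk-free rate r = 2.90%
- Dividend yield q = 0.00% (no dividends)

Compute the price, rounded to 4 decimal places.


Answer: Price = 4.2253

Derivation:
d1 = (ln(S/K) + (r - q + 0.5*sigma^2) * T) / (sigma * sqrt(T)) = -0.09606482
d2 = d1 - sigma * sqrt(T) = -0.42515447
exp(-rT) = 0.97848483; exp(-qT) = 1.00000000
P = K * exp(-rT) * N(-d2) - S_0 * exp(-qT) * N(-d1)
N(-d1) = 0.53826545; N(-d2) = 0.66463796
P = 25.3100 * 0.97848483 * 0.66463796 - 22.7300 * 1.00000000 * 0.53826545 = 4.2253


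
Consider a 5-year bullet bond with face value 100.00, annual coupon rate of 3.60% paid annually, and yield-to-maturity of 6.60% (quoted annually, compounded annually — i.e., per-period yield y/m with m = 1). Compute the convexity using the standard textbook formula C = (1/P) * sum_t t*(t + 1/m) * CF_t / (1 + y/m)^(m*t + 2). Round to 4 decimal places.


Answer: Convexity = 23.8680

Derivation:
Coupon per period c = face * coupon_rate / m = 3.600000
Periods per year m = 1; per-period yield y/m = 0.066000
Number of cashflows N = 5
Cashflows (t years, CF_t, discount factor 1/(1+y/m)^(m*t), PV):
  t = 1.0000: CF_t = 3.600000, DF = 0.938086, PV = 3.377111
  t = 2.0000: CF_t = 3.600000, DF = 0.880006, PV = 3.168021
  t = 3.0000: CF_t = 3.600000, DF = 0.825521, PV = 2.971877
  t = 4.0000: CF_t = 3.600000, DF = 0.774410, PV = 2.787877
  t = 5.0000: CF_t = 103.600000, DF = 0.726464, PV = 75.261649
Price P = sum_t PV_t = 87.566536
Convexity numerator sum_t t*(t + 1/m) * CF_t / (1+y/m)^(m*t + 2):
  t = 1.0000: term = 5.943755
  t = 2.0000: term = 16.727265
  t = 3.0000: term = 31.383236
  t = 4.0000: term = 49.066973
  t = 5.0000: term = 1986.920897
Convexity = (1/P) * sum = 2090.042125 / 87.566536 = 23.868046


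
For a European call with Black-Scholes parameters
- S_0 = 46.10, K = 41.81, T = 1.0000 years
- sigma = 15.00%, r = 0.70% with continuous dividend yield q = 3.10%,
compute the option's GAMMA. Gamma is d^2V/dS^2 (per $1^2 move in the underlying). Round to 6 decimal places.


Answer: Gamma = 0.047648

Derivation:
d1 = 0.5661826976; d2 = 0.4161826976
phi(d1) = 0.3398605282; exp(-qT) = 0.9694755731; exp(-rT) = 0.9930244429
Gamma = exp(-qT) * phi(d1) / (S * sigma * sqrt(T)) = 0.9694755731 * 0.3398605282 / (46.1000 * 0.1500 * 1.0000000000) = 0.047648


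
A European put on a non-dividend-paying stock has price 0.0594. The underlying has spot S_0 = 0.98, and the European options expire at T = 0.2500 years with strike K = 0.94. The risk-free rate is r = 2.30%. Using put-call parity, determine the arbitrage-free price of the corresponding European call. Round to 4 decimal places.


Put-call parity: C - P = S_0 * exp(-qT) - K * exp(-rT).
S_0 * exp(-qT) = 0.9800 * 1.00000000 = 0.98000000
K * exp(-rT) = 0.9400 * 0.99426650 = 0.93461051
C = P + S*exp(-qT) - K*exp(-rT)
C = 0.0594 + 0.98000000 - 0.93461051 = 0.1048

Answer: Call price = 0.1048


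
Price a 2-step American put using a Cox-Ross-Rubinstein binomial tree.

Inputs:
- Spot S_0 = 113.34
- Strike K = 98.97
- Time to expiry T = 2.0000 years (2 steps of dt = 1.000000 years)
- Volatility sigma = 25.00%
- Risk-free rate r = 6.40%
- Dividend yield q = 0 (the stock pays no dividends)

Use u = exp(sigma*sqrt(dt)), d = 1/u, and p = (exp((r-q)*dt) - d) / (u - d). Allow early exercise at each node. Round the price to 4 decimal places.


Answer: Price = V(0,0) = 4.9484

Derivation:
dt = T/N = 1.000000
u = exp(sigma*sqrt(dt)) = 1.284025; d = 1/u = 0.778801
p = (exp((r-q)*dt) - d) / (u - d) = 0.568641
Discount per step: exp(-r*dt) = 0.938005
Stock lattice S(k, i) with i counting down-moves:
  k=0: S(0,0) = 113.3400
  k=1: S(1,0) = 145.5314; S(1,1) = 88.2693
  k=2: S(2,0) = 186.8661; S(2,1) = 113.3400; S(2,2) = 68.7442
Terminal payoffs V(N, i) = max(K - S_T, 0):
  V(2,0) = 0.000000; V(2,1) = 0.000000; V(2,2) = 30.225815
Backward induction: V(k, i) = exp(-r*dt) * [p * V(k+1, i) + (1-p) * V(k+1, i+1)]; then take max(V_cont, immediate exercise) for American.
  V(1,0) = exp(-r*dt) * [p*0.000000 + (1-p)*0.000000] = 0.000000; exercise = 0.000000; V(1,0) = max -> 0.000000
  V(1,1) = exp(-r*dt) * [p*0.000000 + (1-p)*30.225815] = 12.229866; exercise = 10.700719; V(1,1) = max -> 12.229866
  V(0,0) = exp(-r*dt) * [p*0.000000 + (1-p)*12.229866] = 4.948406; exercise = 0.000000; V(0,0) = max -> 4.948406


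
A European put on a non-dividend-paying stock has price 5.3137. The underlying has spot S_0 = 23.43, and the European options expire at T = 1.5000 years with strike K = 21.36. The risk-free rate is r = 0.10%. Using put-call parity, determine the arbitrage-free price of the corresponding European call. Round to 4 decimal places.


Answer: Call price = 7.4157

Derivation:
Put-call parity: C - P = S_0 * exp(-qT) - K * exp(-rT).
S_0 * exp(-qT) = 23.4300 * 1.00000000 = 23.43000000
K * exp(-rT) = 21.3600 * 0.99850112 = 21.32798402
C = P + S*exp(-qT) - K*exp(-rT)
C = 5.3137 + 23.43000000 - 21.32798402 = 7.4157


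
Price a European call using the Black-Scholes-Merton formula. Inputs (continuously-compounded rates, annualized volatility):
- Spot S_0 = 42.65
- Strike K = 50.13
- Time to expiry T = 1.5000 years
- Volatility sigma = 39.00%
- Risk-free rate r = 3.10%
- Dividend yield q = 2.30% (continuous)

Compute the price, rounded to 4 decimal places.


Answer: Price = 5.4809

Derivation:
d1 = (ln(S/K) + (r - q + 0.5*sigma^2) * T) / (sigma * sqrt(T)) = -0.07435846
d2 = d1 - sigma * sqrt(T) = -0.55200896
exp(-rT) = 0.95456456; exp(-qT) = 0.96608834
C = S_0 * exp(-qT) * N(d1) - K * exp(-rT) * N(d2)
N(d1) = 0.47036258; N(d2) = 0.29047111
C = 42.6500 * 0.96608834 * 0.47036258 - 50.1300 * 0.95456456 * 0.29047111 = 5.4809


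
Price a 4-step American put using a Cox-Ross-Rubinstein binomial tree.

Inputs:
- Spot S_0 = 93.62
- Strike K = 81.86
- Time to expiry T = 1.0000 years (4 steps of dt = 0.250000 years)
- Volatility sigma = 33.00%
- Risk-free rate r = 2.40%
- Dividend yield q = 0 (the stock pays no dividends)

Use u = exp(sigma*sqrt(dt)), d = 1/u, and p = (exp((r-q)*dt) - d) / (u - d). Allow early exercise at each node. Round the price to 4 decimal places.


dt = T/N = 0.250000
u = exp(sigma*sqrt(dt)) = 1.179393; d = 1/u = 0.847894
p = (exp((r-q)*dt) - d) / (u - d) = 0.476997
Discount per step: exp(-r*dt) = 0.994018
Stock lattice S(k, i) with i counting down-moves:
  k=0: S(0,0) = 93.6200
  k=1: S(1,0) = 110.4148; S(1,1) = 79.3798
  k=2: S(2,0) = 130.2224; S(2,1) = 93.6200; S(2,2) = 67.3056
  k=3: S(3,0) = 153.5834; S(3,1) = 110.4148; S(3,2) = 79.3798; S(3,3) = 57.0680
  k=4: S(4,0) = 181.1353; S(4,1) = 130.2224; S(4,2) = 93.6200; S(4,3) = 67.3056; S(4,4) = 48.3876
Terminal payoffs V(N, i) = max(K - S_T, 0):
  V(4,0) = 0.000000; V(4,1) = 0.000000; V(4,2) = 0.000000; V(4,3) = 14.554360; V(4,4) = 33.472378
Backward induction: V(k, i) = exp(-r*dt) * [p * V(k+1, i) + (1-p) * V(k+1, i+1)]; then take max(V_cont, immediate exercise) for American.
  V(3,0) = exp(-r*dt) * [p*0.000000 + (1-p)*0.000000] = 0.000000; exercise = 0.000000; V(3,0) = max -> 0.000000
  V(3,1) = exp(-r*dt) * [p*0.000000 + (1-p)*0.000000] = 0.000000; exercise = 0.000000; V(3,1) = max -> 0.000000
  V(3,2) = exp(-r*dt) * [p*0.000000 + (1-p)*14.554360] = 7.566434; exercise = 2.480191; V(3,2) = max -> 7.566434
  V(3,3) = exp(-r*dt) * [p*14.554360 + (1-p)*33.472378] = 24.302282; exercise = 24.791972; V(3,3) = max -> 24.791972
  V(2,0) = exp(-r*dt) * [p*0.000000 + (1-p)*0.000000] = 0.000000; exercise = 0.000000; V(2,0) = max -> 0.000000
  V(2,1) = exp(-r*dt) * [p*0.000000 + (1-p)*7.566434] = 3.933593; exercise = 0.000000; V(2,1) = max -> 3.933593
  V(2,2) = exp(-r*dt) * [p*7.566434 + (1-p)*24.791972] = 16.476282; exercise = 14.554360; V(2,2) = max -> 16.476282
  V(1,0) = exp(-r*dt) * [p*0.000000 + (1-p)*3.933593] = 2.044973; exercise = 0.000000; V(1,0) = max -> 2.044973
  V(1,1) = exp(-r*dt) * [p*3.933593 + (1-p)*16.476282] = 10.430681; exercise = 2.480191; V(1,1) = max -> 10.430681
  V(0,0) = exp(-r*dt) * [p*2.044973 + (1-p)*10.430681] = 6.392252; exercise = 0.000000; V(0,0) = max -> 6.392252

Answer: Price = V(0,0) = 6.3923


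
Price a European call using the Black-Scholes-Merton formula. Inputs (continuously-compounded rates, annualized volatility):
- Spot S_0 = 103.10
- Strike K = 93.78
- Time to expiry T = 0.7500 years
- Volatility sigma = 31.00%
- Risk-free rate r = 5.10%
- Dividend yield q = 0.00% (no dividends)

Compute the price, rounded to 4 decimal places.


d1 = (ln(S/K) + (r - q + 0.5*sigma^2) * T) / (sigma * sqrt(T)) = 0.62962944
d2 = d1 - sigma * sqrt(T) = 0.36116156
exp(-rT) = 0.96247229; exp(-qT) = 1.00000000
C = S_0 * exp(-qT) * N(d1) - K * exp(-rT) * N(d2)
N(d1) = 0.73553147; N(d2) = 0.64101066
C = 103.1000 * 1.00000000 * 0.73553147 - 93.7800 * 0.96247229 * 0.64101066 = 17.9753

Answer: Price = 17.9753
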